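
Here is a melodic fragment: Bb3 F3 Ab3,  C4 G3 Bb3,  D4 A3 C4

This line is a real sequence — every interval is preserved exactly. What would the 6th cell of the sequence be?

G#4 D#4 F#4

Taking 3-note groups, the heads are Bb3, C4, D4: the pattern moves up a 2nd.
Continuing the starts: E4 → F#4 → G#4.
Statement 6 starts on G#4 and keeps the same exact contour: G#4 D#4 F#4.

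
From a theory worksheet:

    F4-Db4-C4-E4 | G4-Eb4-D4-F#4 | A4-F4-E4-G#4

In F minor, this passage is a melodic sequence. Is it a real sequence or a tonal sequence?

Each cell has the same semitone pattern (-4, -1, 4) — intervals are preserved exactly.
And E4 lies outside F minor, so the sequence is real rather than tonal.

real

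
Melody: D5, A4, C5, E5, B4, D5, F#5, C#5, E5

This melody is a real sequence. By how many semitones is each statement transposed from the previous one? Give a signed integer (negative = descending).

2

Unit = 3 notes; the statements start on D5, E5, F#5, moving up a 2nd each time.
D5→E5 is 76 − 74 = 2 semitones.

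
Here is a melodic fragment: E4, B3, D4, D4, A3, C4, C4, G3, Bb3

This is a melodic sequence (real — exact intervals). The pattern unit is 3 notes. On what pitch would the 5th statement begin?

Ab3

Unit = 3 notes; the statements start on E4, D4, C4, moving down a 2nd each time.
Extending the heads down a 2nd: Bb3 → Ab3.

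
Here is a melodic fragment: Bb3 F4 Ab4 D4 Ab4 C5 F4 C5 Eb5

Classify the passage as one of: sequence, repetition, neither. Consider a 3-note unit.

Each 3-note cell is the previous one transposed up a 3rd.

sequence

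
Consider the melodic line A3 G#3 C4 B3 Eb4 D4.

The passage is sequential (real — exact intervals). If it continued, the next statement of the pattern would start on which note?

The 2-note cells begin on A3, C4, Eb4 — each up a 3rd from the last.
The next head, up a 3rd from Eb4, is Gb4.

Gb4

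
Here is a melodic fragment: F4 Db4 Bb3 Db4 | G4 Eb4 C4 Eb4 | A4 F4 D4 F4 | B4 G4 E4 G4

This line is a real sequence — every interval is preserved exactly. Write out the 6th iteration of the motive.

D#5 B4 G#4 B4

The 4-note cells begin on F4, G4, A4, B4 — each up a 2nd from the last.
Continuing the starts: C#5 → D#5.
From D#5 the exact shape gives D#5 B4 G#4 B4.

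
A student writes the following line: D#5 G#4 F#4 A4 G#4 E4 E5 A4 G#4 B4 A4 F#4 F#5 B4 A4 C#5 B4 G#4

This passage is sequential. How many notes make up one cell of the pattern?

6

Try groups of 6 (3 cells in 18 notes):
D#5 G#4 F#4 A4 G#4 E4 | E5 A4 G#4 B4 A4 F#4 | F#5 B4 A4 C#5 B4 G#4
Every group is a transposition up a 2nd of the one before; no shorter unit works.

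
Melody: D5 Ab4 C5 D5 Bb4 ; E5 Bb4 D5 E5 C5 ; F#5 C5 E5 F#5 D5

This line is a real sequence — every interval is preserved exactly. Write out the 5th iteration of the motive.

A#5 E5 G#5 A#5 F#5

The 5-note cells begin on D5, E5, F#5 — each up a 2nd from the last.
Continuing the starts: G#5 → A#5.
So cell 5 is A#5 E5 G#5 A#5 F#5.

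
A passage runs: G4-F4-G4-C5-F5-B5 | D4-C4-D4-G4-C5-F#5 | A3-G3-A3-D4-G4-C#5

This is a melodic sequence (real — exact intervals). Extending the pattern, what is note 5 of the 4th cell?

With 6-note cells, note 5 of each statement runs F5, C5, G4.
From G4, down a 4th gives D4.

D4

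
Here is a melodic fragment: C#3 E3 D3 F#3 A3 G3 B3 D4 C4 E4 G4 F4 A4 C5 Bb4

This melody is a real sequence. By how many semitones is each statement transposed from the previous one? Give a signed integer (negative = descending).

Taking 3-note groups, the heads are C#3, F#3, B3, E4, A4: the pattern moves up a 4th.
Counting half-steps from C#3 to F#3: 5.

5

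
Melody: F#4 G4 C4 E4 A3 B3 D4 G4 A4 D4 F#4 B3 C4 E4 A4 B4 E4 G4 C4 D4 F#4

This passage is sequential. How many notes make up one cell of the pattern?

7

There are 21 notes; a 7-note unit gives 3 cells:
F#4 G4 C4 E4 A3 B3 D4 | G4 A4 D4 F#4 B3 C4 E4 | A4 B4 E4 G4 C4 D4 F#4
That's a consistent up a 2nd shift per cell, and no other grouping gives one.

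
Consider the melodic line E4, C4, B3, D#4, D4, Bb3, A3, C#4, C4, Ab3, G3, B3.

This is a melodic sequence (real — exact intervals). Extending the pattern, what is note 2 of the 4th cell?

Gb3

The unit is 4 notes. Position-2 pitches of the 3 shown cells: C4, Bb3, Ab3.
From Ab3, down a 2nd gives Gb3.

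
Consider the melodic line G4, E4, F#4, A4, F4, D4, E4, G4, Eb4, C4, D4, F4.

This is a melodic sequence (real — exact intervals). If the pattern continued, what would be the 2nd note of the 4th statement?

The unit is 4 notes. Position-2 pitches of the 3 shown cells: E4, D4, C4.
Each moves down a 2nd; the next is Bb3.

Bb3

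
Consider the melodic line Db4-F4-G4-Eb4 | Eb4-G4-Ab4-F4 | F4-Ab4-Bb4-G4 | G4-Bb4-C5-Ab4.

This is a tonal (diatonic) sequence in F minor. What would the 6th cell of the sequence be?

Bb4 Db5 Eb5 C5

The 4-note cells begin on Db4, Eb4, F4, G4 — each up a 2nd from the last.
Extending up a 2nd: Ab4 → Bb4.
From Bb4 the diatonic shape gives Bb4 Db5 Eb5 C5.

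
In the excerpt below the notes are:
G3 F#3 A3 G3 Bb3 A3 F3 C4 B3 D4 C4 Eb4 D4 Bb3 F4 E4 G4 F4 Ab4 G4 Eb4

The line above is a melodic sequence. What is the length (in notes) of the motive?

Try groups of 7 (3 cells in 21 notes):
G3 F#3 A3 G3 Bb3 A3 F3 | C4 B3 D4 C4 Eb4 D4 Bb3 | F4 E4 G4 F4 Ab4 G4 Eb4
Each cell is the previous one up a 4th — so the unit is 7 notes.

7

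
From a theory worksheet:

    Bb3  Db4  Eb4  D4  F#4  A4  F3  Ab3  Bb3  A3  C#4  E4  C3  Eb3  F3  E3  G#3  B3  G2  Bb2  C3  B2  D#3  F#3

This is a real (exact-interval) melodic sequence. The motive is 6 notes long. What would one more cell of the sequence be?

Taking 6-note groups, the heads are Bb3, F3, C3, G2: the pattern moves down a 4th.
So cell 5 is D2 F2 G2 F#2 A#2 C#3.

D2 F2 G2 F#2 A#2 C#3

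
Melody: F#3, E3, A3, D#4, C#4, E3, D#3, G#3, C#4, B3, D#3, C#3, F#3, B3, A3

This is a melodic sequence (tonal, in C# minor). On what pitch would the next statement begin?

With a 5-note motive the entries are F#3, E3, D#3, each down a 2nd from the previous.
The next head, down a 2nd from D#3, is C#3.

C#3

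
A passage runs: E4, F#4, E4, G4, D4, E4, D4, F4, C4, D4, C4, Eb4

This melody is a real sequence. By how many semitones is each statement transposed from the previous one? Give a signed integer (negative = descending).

Unit = 4 notes; the statements start on E4, D4, C4, moving down a 2nd each time.
Counting half-steps from E4 to D4: -2.

-2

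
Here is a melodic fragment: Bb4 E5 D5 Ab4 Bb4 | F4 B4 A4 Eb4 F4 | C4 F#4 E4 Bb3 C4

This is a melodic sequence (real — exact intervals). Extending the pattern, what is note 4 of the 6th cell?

With 5-note cells, note 4 of each statement runs Ab4, Eb4, Bb3.
Carrying that down a 4th forward: F3 → C3 → G2.

G2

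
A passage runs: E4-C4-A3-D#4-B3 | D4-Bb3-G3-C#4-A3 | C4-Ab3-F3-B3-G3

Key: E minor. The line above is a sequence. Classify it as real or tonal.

real

Each cell has the same semitone pattern (-4, -3, 6, -4) — intervals are preserved exactly.
And D#4 lies outside E minor, so the sequence is real rather than tonal.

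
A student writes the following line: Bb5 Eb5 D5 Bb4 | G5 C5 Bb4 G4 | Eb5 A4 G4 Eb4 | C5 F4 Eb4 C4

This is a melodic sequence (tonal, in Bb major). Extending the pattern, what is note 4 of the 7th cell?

D3

Grouping in 4s, the 4th note of each cell is Bb4, G4, Eb4, C4.
Carrying that down a 3rd forward: A3 → F3 → D3.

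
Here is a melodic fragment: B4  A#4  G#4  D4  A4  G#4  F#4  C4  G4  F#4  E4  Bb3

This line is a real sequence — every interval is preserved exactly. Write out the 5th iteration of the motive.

With a 4-note motive the entries are B4, A4, G4, each down a 2nd from the previous.
Continuing the starts: F4 → Eb4.
From Eb4 the exact shape gives Eb4 D4 C4 Gb3.

Eb4 D4 C4 Gb3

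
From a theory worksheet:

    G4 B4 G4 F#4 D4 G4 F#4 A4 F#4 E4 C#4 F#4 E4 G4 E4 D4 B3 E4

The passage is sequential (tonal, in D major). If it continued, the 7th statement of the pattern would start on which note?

A3

The 6-note cells begin on G4, F#4, E4 — each down a 2nd from the last.
Continuing: D4 → C#4 → B3 → A3. Statement 7 starts on A3.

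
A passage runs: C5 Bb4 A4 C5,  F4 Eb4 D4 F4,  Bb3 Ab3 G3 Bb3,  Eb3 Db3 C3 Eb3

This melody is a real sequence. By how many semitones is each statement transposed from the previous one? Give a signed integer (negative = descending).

-7

With a 4-note motive the entries are C5, F4, Bb3, Eb3, each down a 5th from the previous.
Counting half-steps from C5 to F4: -7.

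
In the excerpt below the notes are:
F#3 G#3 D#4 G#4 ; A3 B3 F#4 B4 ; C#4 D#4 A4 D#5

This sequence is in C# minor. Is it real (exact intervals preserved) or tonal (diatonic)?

Every note is diatonic to C# minor.
Cell 1 has +7 semitones from note 2 to 3, but cell 3 has +6 — the interval quality changes while the contour stays the same, which is the hallmark of a tonal sequence.

tonal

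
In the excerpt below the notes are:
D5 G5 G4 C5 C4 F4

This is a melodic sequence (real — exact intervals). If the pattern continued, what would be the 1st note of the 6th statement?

Eb2

Grouping in 2s, the 1st note of each cell is D5, G4, C4.
Each moves down a 5th. Continuing: F3 → Bb2 → Eb2.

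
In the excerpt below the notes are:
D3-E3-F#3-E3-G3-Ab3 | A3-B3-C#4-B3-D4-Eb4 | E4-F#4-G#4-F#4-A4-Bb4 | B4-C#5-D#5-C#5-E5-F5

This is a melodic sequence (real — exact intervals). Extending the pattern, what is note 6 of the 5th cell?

The unit is 6 notes. Position-6 pitches of the 4 shown cells: Ab3, Eb4, Bb4, F5.
Each moves up a 5th; the next is C6.

C6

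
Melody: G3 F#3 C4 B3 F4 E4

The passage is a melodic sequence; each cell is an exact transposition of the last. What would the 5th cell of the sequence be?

Eb5 D5

With a 2-note motive the entries are G3, C4, F4, each up a 4th from the previous.
Continuing the starts: Bb4 → Eb5.
Statement 5 starts on Eb5 and keeps the same exact contour: Eb5 D5.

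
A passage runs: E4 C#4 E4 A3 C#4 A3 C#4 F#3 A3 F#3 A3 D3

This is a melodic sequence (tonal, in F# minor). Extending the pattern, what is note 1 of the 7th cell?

G#2

The unit is 4 notes. Position-1 pitches of the 3 shown cells: E4, C#4, A3.
Extending down a 3rd: F#3 → D3 → B2 → G#2.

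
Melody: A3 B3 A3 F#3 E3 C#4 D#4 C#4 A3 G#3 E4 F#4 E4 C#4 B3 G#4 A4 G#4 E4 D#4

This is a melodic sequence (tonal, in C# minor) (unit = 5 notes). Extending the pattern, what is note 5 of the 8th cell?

The unit is 5 notes. Position-5 pitches of the 4 shown cells: E3, G#3, B3, D#4.
Extending up a 3rd: F#4 → A4 → C#5 → E5.

E5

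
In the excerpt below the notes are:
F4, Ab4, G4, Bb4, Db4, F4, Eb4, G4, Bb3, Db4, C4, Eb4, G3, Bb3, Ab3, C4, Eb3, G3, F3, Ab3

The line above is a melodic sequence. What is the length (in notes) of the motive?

20 notes total. Splitting into 5 groups of 4:
F4 Ab4 G4 Bb4 | Db4 F4 Eb4 G4 | Bb3 Db4 C4 Eb4 | G3 Bb3 Ab3 C4 | Eb3 G3 F3 Ab3
Each cell is the previous one down a 3rd — so the unit is 4 notes.

4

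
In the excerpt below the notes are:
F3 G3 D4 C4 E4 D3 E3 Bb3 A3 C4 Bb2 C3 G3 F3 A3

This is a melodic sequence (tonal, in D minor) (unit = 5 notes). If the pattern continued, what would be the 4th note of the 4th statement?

D3

Grouping in 5s, the 4th note of each cell is C4, A3, F3.
From F3, down a 3rd gives D3.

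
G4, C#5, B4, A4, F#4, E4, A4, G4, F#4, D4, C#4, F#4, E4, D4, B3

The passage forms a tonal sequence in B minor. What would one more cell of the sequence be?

A3 D4 C#4 B3 G3

The 5-note cells begin on G4, E4, C#4 — each down a 3rd from the last.
From A3 the diatonic shape gives A3 D4 C#4 B3 G3.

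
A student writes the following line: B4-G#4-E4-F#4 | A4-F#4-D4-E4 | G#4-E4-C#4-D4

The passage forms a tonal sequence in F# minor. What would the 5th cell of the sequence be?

Taking 4-note groups, the heads are B4, A4, G#4: the pattern moves down a 2nd.
Continuing the starts: F#4 → E4.
From E4 the diatonic shape gives E4 C#4 A3 B3.

E4 C#4 A3 B3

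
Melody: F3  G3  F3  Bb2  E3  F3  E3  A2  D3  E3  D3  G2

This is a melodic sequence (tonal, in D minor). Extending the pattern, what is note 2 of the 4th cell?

D3

The unit is 4 notes. Position-2 pitches of the 3 shown cells: G3, F3, E3.
From E3, down a 2nd gives D3.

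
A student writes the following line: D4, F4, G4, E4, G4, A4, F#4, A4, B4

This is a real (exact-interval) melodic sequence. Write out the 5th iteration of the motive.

A#4 C#5 D#5

Unit = 3 notes; the statements start on D4, E4, F#4, moving up a 2nd each time.
Continuing the starts: G#4 → A#4.
From A#4 the exact shape gives A#4 C#5 D#5.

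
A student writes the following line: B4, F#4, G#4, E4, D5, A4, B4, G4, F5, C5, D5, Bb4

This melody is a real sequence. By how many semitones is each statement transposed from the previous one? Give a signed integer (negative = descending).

Unit = 4 notes; the statements start on B4, D5, F5, moving up a 3rd each time.
B4 to D5 spans +3 semitones.

3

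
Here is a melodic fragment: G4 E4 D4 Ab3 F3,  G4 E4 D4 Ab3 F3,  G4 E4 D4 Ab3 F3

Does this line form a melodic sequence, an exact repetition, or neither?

repetition

Each 5-note cell is identical (G4 E4 D4 Ab3 F3), restated at the same pitch.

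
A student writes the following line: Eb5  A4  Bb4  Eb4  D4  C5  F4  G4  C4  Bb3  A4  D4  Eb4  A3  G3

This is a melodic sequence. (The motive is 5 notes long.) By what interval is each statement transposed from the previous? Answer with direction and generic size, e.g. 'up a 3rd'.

down a 3rd

The 5-note cells begin on Eb5, C5, A4 — each down a 3rd from the last.
Eb5 to C5 is down a 3rd.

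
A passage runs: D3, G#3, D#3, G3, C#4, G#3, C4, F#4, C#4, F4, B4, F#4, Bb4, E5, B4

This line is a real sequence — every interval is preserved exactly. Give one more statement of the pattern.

Taking 3-note groups, the heads are D3, G3, C4, F4, Bb4: the pattern moves up a 4th.
Statement 6 starts on Eb5 and keeps the same exact contour: Eb5 A5 E5.

Eb5 A5 E5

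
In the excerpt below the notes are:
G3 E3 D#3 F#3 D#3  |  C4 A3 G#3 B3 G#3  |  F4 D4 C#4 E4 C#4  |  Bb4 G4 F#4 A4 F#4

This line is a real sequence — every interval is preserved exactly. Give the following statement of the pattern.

Eb5 C5 B4 D5 B4

With a 5-note motive the entries are G3, C4, F4, Bb4, each up a 4th from the previous.
Statement 5 starts on Eb5 and keeps the same exact contour: Eb5 C5 B4 D5 B4.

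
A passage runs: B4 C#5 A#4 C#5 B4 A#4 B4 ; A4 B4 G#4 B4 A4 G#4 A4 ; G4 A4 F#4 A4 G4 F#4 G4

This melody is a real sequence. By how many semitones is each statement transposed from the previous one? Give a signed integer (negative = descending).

The 7-note cells begin on B4, A4, G4 — each down a 2nd from the last.
B4→A4 is 69 − 71 = -2 semitones.

-2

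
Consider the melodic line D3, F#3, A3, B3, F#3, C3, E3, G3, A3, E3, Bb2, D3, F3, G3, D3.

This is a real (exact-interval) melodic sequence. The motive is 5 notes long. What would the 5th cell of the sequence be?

With a 5-note motive the entries are D3, C3, Bb2, each down a 2nd from the previous.
Carrying on: Ab2 → Gb2.
Statement 5 starts on Gb2 and keeps the same exact contour: Gb2 Bb2 Db3 Eb3 Bb2.

Gb2 Bb2 Db3 Eb3 Bb2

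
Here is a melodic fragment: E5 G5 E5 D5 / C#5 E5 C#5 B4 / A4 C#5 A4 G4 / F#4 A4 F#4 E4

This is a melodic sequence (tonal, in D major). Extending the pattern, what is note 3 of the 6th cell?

With 4-note cells, note 3 of each statement runs E5, C#5, A4, F#4.
Carrying that down a 3rd forward: D4 → B3.

B3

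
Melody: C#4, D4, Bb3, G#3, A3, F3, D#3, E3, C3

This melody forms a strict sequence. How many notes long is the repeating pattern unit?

3

Try groups of 3 (3 cells in 9 notes):
C#4 D4 Bb3 | G#3 A3 F3 | D#3 E3 C3
Each cell is the previous one down a 4th — so the unit is 3 notes.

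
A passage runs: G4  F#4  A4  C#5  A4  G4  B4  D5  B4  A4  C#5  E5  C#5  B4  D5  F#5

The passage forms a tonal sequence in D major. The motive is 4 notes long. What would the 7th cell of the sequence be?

F#5 E5 G5 B5

Taking 4-note groups, the heads are G4, A4, B4, C#5: the pattern moves up a 2nd.
Continuing the starts: D5 → E5 → F#5.
Statement 7 starts on F#5 and keeps the same diatonic contour: F#5 E5 G5 B5.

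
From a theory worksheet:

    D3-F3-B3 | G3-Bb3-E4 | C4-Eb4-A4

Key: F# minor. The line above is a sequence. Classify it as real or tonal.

real

Each cell has the same semitone pattern (3, 6) — intervals are preserved exactly.
And F3 lies outside F# minor, so the sequence is real rather than tonal.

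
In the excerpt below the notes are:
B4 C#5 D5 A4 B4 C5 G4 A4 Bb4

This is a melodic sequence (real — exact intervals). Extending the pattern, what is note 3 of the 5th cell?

The unit is 3 notes. Position-3 pitches of the 3 shown cells: D5, C5, Bb4.
Each moves down a 2nd. Continuing: Ab4 → Gb4.

Gb4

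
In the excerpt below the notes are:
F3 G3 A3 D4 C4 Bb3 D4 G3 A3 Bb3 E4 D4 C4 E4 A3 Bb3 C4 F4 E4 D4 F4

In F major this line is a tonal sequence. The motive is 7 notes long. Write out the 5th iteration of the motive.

Taking 7-note groups, the heads are F3, G3, A3: the pattern moves up a 2nd.
Carrying on: Bb3 → C4.
From C4 the diatonic shape gives C4 D4 E4 A4 G4 F4 A4.

C4 D4 E4 A4 G4 F4 A4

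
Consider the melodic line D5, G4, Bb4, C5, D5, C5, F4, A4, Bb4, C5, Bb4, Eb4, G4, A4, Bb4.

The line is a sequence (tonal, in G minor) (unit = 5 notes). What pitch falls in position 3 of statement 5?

Grouping in 5s, the 3rd note of each cell is Bb4, A4, G4.
Extending down a 2nd: F4 → Eb4.

Eb4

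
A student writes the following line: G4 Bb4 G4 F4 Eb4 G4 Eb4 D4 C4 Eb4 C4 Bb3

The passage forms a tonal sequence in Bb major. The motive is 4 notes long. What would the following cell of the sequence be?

With a 4-note motive the entries are G4, Eb4, C4, each down a 3rd from the previous.
Statement 4 starts on A3 and keeps the same diatonic contour: A3 C4 A3 G3.

A3 C4 A3 G3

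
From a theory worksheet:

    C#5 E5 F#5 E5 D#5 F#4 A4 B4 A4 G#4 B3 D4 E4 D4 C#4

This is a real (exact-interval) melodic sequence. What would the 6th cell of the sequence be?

Unit = 5 notes; the statements start on C#5, F#4, B3, moving down a 5th each time.
Extending down a 5th: E3 → A2 → D2.
So cell 6 is D2 F2 G2 F2 E2.

D2 F2 G2 F2 E2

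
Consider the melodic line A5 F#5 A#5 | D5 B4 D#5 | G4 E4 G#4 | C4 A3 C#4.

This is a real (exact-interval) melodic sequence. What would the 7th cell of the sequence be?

Eb2 C2 E2

Unit = 3 notes; the statements start on A5, D5, G4, C4, moving down a 5th each time.
Continuing the starts: F3 → Bb2 → Eb2.
From Eb2 the exact shape gives Eb2 C2 E2.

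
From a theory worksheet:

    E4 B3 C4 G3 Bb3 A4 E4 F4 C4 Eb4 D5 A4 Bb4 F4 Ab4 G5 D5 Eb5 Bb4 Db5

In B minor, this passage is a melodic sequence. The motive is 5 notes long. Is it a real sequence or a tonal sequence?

Each cell has the same semitone pattern (-5, 1, -5, 3) — intervals are preserved exactly.
And C4 lies outside B minor, so the sequence is real rather than tonal.

real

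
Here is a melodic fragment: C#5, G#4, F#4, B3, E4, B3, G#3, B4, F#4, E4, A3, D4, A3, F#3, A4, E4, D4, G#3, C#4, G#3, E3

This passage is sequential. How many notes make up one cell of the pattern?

7

21 notes total. Splitting into 3 groups of 7:
C#5 G#4 F#4 B3 E4 B3 G#3 | B4 F#4 E4 A3 D4 A3 F#3 | A4 E4 D4 G#3 C#4 G#3 E3
Each cell is the previous one down a 2nd — so the unit is 7 notes.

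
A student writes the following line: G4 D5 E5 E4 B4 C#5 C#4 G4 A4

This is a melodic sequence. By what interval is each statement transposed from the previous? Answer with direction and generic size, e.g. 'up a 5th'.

Unit = 3 notes; the statements start on G4, E4, C#4, moving down a 3rd each time.
G4 to E4 is down a 3rd.

down a 3rd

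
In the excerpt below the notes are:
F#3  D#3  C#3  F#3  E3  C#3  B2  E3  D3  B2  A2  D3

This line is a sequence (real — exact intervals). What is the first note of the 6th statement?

Unit = 4 notes; the statements start on F#3, E3, D3, moving down a 2nd each time.
Continuing: C3 → Bb2 → Ab2. Statement 6 starts on Ab2.

Ab2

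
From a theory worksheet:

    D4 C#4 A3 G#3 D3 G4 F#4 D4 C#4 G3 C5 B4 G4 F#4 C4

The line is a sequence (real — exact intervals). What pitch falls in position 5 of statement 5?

With 5-note cells, note 5 of each statement runs D3, G3, C4.
Carrying that up a 4th forward: F4 → Bb4.

Bb4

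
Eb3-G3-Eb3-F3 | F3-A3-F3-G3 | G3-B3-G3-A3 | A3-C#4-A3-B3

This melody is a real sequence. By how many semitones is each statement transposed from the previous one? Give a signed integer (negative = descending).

2

The 4-note cells begin on Eb3, F3, G3, A3 — each up a 2nd from the last.
Eb3 to F3 spans +2 semitones.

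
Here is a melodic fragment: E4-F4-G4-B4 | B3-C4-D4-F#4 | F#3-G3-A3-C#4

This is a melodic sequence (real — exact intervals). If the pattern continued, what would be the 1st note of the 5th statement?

The unit is 4 notes. Position-1 pitches of the 3 shown cells: E4, B3, F#3.
Extending down a 4th: C#3 → G#2.

G#2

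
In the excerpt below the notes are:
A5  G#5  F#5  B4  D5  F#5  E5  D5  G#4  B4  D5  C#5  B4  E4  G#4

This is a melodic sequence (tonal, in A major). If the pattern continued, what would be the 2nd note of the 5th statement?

Grouping in 5s, the 2nd note of each cell is G#5, E5, C#5.
Carrying that down a 3rd forward: A4 → F#4.

F#4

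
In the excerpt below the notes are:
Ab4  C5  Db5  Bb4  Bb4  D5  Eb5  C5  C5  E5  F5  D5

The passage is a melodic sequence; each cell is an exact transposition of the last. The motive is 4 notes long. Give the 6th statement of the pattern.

F#5 A#5 B5 G#5

The 4-note cells begin on Ab4, Bb4, C5 — each up a 2nd from the last.
Carrying on: D5 → E5 → F#5.
Statement 6 starts on F#5 and keeps the same exact contour: F#5 A#5 B5 G#5.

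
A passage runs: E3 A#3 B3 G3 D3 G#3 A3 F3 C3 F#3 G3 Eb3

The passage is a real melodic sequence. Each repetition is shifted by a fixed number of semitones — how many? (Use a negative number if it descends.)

-2

Unit = 4 notes; the statements start on E3, D3, C3, moving down a 2nd each time.
Counting half-steps from E3 to D3: -2.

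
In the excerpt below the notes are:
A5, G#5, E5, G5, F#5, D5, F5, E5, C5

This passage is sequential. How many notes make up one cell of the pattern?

9 notes total. Splitting into 3 groups of 3:
A5 G#5 E5 | G5 F#5 D5 | F5 E5 C5
That's a consistent down a 2nd shift per cell, and no other grouping gives one.

3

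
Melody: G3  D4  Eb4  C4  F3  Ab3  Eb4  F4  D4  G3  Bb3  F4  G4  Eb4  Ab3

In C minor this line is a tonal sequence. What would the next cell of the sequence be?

C4 G4 Ab4 F4 Bb3

The 5-note cells begin on G3, Ab3, Bb3 — each up a 2nd from the last.
Statement 4 starts on C4 and keeps the same diatonic contour: C4 G4 Ab4 F4 Bb3.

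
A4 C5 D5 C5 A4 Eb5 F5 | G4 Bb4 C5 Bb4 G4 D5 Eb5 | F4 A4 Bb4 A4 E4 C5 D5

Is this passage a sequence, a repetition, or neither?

neither

Note 5 of cell 3 is E4; if this were a sequence it would be F4. No unit length gives a consistent transposition pattern.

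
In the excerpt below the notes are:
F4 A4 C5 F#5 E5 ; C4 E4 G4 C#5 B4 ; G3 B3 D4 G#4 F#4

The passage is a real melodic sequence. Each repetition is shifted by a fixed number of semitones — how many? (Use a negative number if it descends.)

With a 5-note motive the entries are F4, C4, G3, each down a 4th from the previous.
Counting half-steps from F4 to C4: -5.

-5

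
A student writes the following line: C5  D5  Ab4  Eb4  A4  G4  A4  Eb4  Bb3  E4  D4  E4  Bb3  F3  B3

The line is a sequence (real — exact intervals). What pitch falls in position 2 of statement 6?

C#3

With 5-note cells, note 2 of each statement runs D5, A4, E4.
Extending down a 4th: B3 → F#3 → C#3.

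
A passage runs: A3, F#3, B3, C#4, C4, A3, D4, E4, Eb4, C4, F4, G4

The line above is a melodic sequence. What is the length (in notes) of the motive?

There are 12 notes; a 4-note unit gives 3 cells:
A3 F#3 B3 C#4 | C4 A3 D4 E4 | Eb4 C4 F4 G4
That's a consistent up a 3rd shift per cell, and no other grouping gives one.

4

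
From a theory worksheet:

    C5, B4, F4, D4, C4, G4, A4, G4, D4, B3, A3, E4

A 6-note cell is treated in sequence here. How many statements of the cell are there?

2

12 notes in groups of 6 gives 12/6 = 2 statements.
Starts: C5, A4 — each down a 3rd.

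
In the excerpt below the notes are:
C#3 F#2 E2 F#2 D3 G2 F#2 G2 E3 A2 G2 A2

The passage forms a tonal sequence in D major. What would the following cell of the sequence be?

Taking 4-note groups, the heads are C#3, D3, E3: the pattern moves up a 2nd.
Statement 4 starts on F#3 and keeps the same diatonic contour: F#3 B2 A2 B2.

F#3 B2 A2 B2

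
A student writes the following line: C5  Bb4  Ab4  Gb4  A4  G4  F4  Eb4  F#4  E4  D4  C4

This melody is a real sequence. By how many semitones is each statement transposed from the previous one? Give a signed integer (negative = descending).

-3

Unit = 4 notes; the statements start on C5, A4, F#4, moving down a 3rd each time.
C5 to A4 spans -3 semitones.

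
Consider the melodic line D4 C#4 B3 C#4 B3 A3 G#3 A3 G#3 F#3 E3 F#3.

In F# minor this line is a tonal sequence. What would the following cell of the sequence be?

Taking 4-note groups, the heads are D4, B3, G#3: the pattern moves down a 3rd.
Statement 4 starts on E3 and keeps the same diatonic contour: E3 D3 C#3 D3.

E3 D3 C#3 D3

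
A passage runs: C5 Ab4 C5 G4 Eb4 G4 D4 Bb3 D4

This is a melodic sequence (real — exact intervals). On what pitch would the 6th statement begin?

B2

With a 3-note motive the entries are C5, G4, D4, each down a 4th from the previous.
Extending the heads down a 4th: A3 → E3 → B2.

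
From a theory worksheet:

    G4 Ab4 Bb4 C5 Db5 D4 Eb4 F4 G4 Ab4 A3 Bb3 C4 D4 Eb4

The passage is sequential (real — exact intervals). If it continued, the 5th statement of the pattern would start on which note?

The 5-note cells begin on G4, D4, A3 — each down a 4th from the last.
Continuing: E3 → B2. Statement 5 starts on B2.

B2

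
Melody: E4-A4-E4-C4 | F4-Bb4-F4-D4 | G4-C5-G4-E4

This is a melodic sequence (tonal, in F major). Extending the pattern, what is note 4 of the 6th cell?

With 4-note cells, note 4 of each statement runs C4, D4, E4.
Carrying that up a 2nd forward: F4 → G4 → A4.

A4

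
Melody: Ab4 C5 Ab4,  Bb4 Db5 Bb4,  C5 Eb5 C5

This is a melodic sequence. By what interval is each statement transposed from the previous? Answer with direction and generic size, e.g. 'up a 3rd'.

The 3-note cells begin on Ab4, Bb4, C5 — each up a 2nd from the last.
Ab4 to Bb4 is up a 2nd.

up a 2nd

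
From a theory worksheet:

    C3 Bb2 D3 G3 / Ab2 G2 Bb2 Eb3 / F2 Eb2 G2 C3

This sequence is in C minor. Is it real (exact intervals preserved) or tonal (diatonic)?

Every note is diatonic to C minor.
Cell 1 has -2 semitones from note 1 to 2, but cell 2 has -1 — the interval quality changes while the contour stays the same, which is the hallmark of a tonal sequence.

tonal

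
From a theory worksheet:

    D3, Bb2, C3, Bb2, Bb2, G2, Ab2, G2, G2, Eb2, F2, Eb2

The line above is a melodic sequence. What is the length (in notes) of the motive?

4

Try groups of 4 (3 cells in 12 notes):
D3 Bb2 C3 Bb2 | Bb2 G2 Ab2 G2 | G2 Eb2 F2 Eb2
Every group is a transposition down a 3rd of the one before; no shorter unit works.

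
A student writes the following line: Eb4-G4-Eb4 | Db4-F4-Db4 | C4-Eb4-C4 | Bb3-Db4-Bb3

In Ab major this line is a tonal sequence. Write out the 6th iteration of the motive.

Taking 3-note groups, the heads are Eb4, Db4, C4, Bb3: the pattern moves down a 2nd.
Carrying on: Ab3 → G3.
From G3 the diatonic shape gives G3 Bb3 G3.

G3 Bb3 G3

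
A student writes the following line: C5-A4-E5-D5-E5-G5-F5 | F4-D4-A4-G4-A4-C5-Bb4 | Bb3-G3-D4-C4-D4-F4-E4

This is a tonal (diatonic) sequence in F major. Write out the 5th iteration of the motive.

A2 F2 C3 Bb2 C3 E3 D3

Unit = 7 notes; the statements start on C5, F4, Bb3, moving down a 5th each time.
Carrying on: E3 → A2.
So cell 5 is A2 F2 C3 Bb2 C3 E3 D3.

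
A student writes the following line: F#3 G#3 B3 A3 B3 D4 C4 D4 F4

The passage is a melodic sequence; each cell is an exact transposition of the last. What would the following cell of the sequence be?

The 3-note cells begin on F#3, A3, C4 — each up a 3rd from the last.
So cell 4 is Eb4 F4 Ab4.

Eb4 F4 Ab4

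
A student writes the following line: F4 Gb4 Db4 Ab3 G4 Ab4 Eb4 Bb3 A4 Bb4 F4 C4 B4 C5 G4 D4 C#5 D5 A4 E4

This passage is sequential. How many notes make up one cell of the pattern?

There are 20 notes; a 4-note unit gives 5 cells:
F4 Gb4 Db4 Ab3 | G4 Ab4 Eb4 Bb3 | A4 Bb4 F4 C4 | B4 C5 G4 D4 | C#5 D5 A4 E4
Each cell is the previous one up a 2nd — so the unit is 4 notes.

4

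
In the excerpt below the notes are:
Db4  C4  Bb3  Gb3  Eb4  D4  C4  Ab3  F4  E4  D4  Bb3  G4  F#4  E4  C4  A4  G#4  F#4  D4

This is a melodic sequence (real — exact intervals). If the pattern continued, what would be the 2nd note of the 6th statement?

A#4

Grouping in 4s, the 2nd note of each cell is C4, D4, E4, F#4, G#4.
From G#4, up a 2nd gives A#4.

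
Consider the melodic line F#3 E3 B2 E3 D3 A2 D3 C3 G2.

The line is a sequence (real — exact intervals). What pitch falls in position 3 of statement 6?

Db2

Grouping in 3s, the 3rd note of each cell is B2, A2, G2.
Extending down a 2nd: F2 → Eb2 → Db2.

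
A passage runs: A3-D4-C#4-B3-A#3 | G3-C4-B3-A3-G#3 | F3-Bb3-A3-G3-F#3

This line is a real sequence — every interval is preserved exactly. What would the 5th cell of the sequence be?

Db3 Gb3 F3 Eb3 D3

Taking 5-note groups, the heads are A3, G3, F3: the pattern moves down a 2nd.
Extending down a 2nd: Eb3 → Db3.
Statement 5 starts on Db3 and keeps the same exact contour: Db3 Gb3 F3 Eb3 D3.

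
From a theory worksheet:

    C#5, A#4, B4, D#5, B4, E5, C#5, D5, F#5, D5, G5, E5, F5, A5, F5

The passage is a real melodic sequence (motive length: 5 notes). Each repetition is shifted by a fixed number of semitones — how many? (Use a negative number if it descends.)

With a 5-note motive the entries are C#5, E5, G5, each up a 3rd from the previous.
C#5→E5 is 76 − 73 = 3 semitones.

3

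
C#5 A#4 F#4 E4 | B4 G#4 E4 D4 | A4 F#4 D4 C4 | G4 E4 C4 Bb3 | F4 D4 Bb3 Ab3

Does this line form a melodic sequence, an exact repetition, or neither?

Each 4-note cell is the previous one transposed down a 2nd.

sequence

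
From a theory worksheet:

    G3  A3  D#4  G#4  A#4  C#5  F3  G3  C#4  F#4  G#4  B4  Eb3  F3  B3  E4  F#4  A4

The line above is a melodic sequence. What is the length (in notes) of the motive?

6

Try groups of 6 (3 cells in 18 notes):
G3 A3 D#4 G#4 A#4 C#5 | F3 G3 C#4 F#4 G#4 B4 | Eb3 F3 B3 E4 F#4 A4
Each cell is the previous one down a 2nd — so the unit is 6 notes.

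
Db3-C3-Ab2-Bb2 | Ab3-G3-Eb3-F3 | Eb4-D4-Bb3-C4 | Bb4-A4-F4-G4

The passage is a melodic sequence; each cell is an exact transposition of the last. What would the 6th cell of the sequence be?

C6 B5 G5 A5

Unit = 4 notes; the statements start on Db3, Ab3, Eb4, Bb4, moving up a 5th each time.
Carrying on: F5 → C6.
From C6 the exact shape gives C6 B5 G5 A5.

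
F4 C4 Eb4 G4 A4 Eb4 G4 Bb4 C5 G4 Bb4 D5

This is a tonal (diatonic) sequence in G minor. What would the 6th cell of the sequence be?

Bb5 F5 A5 C6

With a 4-note motive the entries are F4, A4, C5, each up a 3rd from the previous.
Extending up a 3rd: Eb5 → G5 → Bb5.
From Bb5 the diatonic shape gives Bb5 F5 A5 C6.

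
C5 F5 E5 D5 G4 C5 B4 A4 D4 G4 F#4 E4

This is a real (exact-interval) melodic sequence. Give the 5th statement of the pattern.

With a 4-note motive the entries are C5, G4, D4, each down a 4th from the previous.
Carrying on: A3 → E3.
So cell 5 is E3 A3 G#3 F#3.

E3 A3 G#3 F#3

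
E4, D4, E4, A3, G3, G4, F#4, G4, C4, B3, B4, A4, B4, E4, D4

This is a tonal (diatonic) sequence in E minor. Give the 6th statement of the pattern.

Taking 5-note groups, the heads are E4, G4, B4: the pattern moves up a 3rd.
Carrying on: D5 → F#5 → A5.
So cell 6 is A5 G5 A5 D5 C5.

A5 G5 A5 D5 C5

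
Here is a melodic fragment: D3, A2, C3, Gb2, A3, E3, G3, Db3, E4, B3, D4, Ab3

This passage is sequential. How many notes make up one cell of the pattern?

4

There are 12 notes; a 4-note unit gives 3 cells:
D3 A2 C3 Gb2 | A3 E3 G3 Db3 | E4 B3 D4 Ab3
Every group is a transposition up a 5th of the one before; no shorter unit works.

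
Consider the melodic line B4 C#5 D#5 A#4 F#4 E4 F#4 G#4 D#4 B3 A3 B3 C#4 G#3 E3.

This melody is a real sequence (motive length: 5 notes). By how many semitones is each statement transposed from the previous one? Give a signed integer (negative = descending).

Unit = 5 notes; the statements start on B4, E4, A3, moving down a 5th each time.
Counting half-steps from B4 to E4: -7.

-7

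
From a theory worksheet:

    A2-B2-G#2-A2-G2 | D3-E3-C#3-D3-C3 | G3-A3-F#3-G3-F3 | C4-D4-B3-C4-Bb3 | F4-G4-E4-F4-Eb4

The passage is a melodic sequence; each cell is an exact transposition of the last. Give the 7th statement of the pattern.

Eb5 F5 D5 Eb5 Db5

Unit = 5 notes; the statements start on A2, D3, G3, C4, F4, moving up a 4th each time.
Extending up a 4th: Bb4 → Eb5.
Statement 7 starts on Eb5 and keeps the same exact contour: Eb5 F5 D5 Eb5 Db5.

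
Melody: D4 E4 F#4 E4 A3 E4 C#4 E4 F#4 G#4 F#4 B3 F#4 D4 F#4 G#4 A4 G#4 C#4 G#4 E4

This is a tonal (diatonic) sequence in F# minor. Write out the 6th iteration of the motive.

With a 7-note motive the entries are D4, E4, F#4, each up a 2nd from the previous.
Continuing the starts: G#4 → A4 → B4.
From B4 the diatonic shape gives B4 C#5 D5 C#5 F#4 C#5 A4.

B4 C#5 D5 C#5 F#4 C#5 A4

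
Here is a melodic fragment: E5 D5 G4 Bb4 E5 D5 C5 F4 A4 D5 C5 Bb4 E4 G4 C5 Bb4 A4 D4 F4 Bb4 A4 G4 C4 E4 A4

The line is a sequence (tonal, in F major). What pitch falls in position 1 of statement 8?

E4

The unit is 5 notes. Position-1 pitches of the 5 shown cells: E5, D5, C5, Bb4, A4.
Each moves down a 2nd. Continuing: G4 → F4 → E4.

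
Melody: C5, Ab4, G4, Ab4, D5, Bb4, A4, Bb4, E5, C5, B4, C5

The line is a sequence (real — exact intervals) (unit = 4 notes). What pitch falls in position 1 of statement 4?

F#5

With 4-note cells, note 1 of each statement runs C5, D5, E5.
One more up a 2nd gives F#5.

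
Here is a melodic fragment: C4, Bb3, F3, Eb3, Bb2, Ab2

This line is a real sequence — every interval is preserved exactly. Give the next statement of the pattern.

Unit = 2 notes; the statements start on C4, F3, Bb2, moving down a 5th each time.
So cell 4 is Eb2 Db2.

Eb2 Db2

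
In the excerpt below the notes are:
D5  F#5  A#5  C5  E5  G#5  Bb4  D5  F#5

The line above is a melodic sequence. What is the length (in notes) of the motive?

9 notes total. Splitting into 3 groups of 3:
D5 F#5 A#5 | C5 E5 G#5 | Bb4 D5 F#5
That's a consistent down a 2nd shift per cell, and no other grouping gives one.

3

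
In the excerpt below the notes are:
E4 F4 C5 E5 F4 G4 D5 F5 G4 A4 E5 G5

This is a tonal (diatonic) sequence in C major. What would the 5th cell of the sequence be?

B4 C5 G5 B5

Unit = 4 notes; the statements start on E4, F4, G4, moving up a 2nd each time.
Extending up a 2nd: A4 → B4.
Statement 5 starts on B4 and keeps the same diatonic contour: B4 C5 G5 B5.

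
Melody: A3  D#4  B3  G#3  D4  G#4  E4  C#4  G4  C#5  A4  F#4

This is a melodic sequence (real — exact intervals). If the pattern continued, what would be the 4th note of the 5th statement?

E5

The unit is 4 notes. Position-4 pitches of the 3 shown cells: G#3, C#4, F#4.
Carrying that up a 4th forward: B4 → E5.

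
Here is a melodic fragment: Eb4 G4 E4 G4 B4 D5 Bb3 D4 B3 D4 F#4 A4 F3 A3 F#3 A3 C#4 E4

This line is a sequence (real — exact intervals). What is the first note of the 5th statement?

Taking 6-note groups, the heads are Eb4, Bb3, F3: the pattern moves down a 4th.
Continuing: C3 → G2. Statement 5 starts on G2.

G2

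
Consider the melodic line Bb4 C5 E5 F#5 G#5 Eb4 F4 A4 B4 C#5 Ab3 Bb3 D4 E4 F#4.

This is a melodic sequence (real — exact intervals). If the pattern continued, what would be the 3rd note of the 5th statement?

C3

Grouping in 5s, the 3rd note of each cell is E5, A4, D4.
Carrying that down a 5th forward: G3 → C3.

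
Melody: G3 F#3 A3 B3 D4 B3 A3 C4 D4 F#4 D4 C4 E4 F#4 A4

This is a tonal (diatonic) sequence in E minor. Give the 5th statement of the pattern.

A4 G4 B4 C5 E5

With a 5-note motive the entries are G3, B3, D4, each up a 3rd from the previous.
Continuing the starts: F#4 → A4.
From A4 the diatonic shape gives A4 G4 B4 C5 E5.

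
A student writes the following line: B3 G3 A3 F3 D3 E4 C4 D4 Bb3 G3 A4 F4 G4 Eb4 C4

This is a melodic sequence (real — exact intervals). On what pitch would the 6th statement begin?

C6

The 5-note cells begin on B3, E4, A4 — each up a 4th from the last.
Extending the heads up a 4th: D5 → G5 → C6.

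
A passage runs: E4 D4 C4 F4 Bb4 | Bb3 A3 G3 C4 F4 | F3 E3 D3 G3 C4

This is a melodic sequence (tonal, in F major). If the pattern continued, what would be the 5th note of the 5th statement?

D3

Grouping in 5s, the 5th note of each cell is Bb4, F4, C4.
Extending down a 4th: G3 → D3.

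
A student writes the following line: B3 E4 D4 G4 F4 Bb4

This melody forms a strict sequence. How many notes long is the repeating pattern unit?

2

Try groups of 2 (3 cells in 6 notes):
B3 E4 | D4 G4 | F4 Bb4
That's a consistent up a 3rd shift per cell, and no other grouping gives one.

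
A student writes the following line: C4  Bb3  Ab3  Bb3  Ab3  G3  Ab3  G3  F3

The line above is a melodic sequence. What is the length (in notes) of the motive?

3

Try groups of 3 (3 cells in 9 notes):
C4 Bb3 Ab3 | Bb3 Ab3 G3 | Ab3 G3 F3
That's a consistent down a 2nd shift per cell, and no other grouping gives one.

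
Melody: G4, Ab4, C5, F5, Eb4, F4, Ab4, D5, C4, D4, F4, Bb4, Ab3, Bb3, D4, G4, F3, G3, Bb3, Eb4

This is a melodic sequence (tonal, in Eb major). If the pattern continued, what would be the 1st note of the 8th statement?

The unit is 4 notes. Position-1 pitches of the 5 shown cells: G4, Eb4, C4, Ab3, F3.
Extending down a 3rd: D3 → Bb2 → G2.

G2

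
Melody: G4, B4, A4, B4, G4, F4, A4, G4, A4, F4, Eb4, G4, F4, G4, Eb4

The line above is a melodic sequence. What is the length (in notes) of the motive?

There are 15 notes; a 5-note unit gives 3 cells:
G4 B4 A4 B4 G4 | F4 A4 G4 A4 F4 | Eb4 G4 F4 G4 Eb4
That's a consistent down a 2nd shift per cell, and no other grouping gives one.

5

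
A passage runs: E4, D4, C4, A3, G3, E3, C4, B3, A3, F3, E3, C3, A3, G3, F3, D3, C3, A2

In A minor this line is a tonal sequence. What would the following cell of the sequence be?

With a 6-note motive the entries are E4, C4, A3, each down a 3rd from the previous.
Statement 4 starts on F3 and keeps the same diatonic contour: F3 E3 D3 B2 A2 F2.

F3 E3 D3 B2 A2 F2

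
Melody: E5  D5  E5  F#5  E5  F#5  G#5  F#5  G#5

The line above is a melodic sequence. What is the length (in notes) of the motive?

Try groups of 3 (3 cells in 9 notes):
E5 D5 E5 | F#5 E5 F#5 | G#5 F#5 G#5
Every group is a transposition up a 2nd of the one before; no shorter unit works.

3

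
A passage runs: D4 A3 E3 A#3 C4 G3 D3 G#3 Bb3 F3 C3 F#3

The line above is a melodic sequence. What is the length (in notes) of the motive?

There are 12 notes; a 4-note unit gives 3 cells:
D4 A3 E3 A#3 | C4 G3 D3 G#3 | Bb3 F3 C3 F#3
That's a consistent down a 2nd shift per cell, and no other grouping gives one.

4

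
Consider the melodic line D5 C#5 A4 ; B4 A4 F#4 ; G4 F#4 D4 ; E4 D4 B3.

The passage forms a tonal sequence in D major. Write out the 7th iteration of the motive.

F#3 E3 C#3

With a 3-note motive the entries are D5, B4, G4, E4, each down a 3rd from the previous.
Extending down a 3rd: C#4 → A3 → F#3.
From F#3 the diatonic shape gives F#3 E3 C#3.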